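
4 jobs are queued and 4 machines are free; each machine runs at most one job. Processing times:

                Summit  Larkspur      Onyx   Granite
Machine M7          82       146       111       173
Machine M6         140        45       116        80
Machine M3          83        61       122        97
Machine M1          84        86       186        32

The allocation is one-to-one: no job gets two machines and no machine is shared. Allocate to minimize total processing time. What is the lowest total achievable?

Minimum total: 271 min

Treat this as an assignment problem: match each job to one machine.
Optimal: Summit→Machine M3 (83 min), Larkspur→Machine M6 (45 min), Onyx→Machine M7 (111 min), Granite→Machine M1 (32 min) — total 83+45+111+32 = 271 min.
Column-greedy (each machine in turn goes to its cheapest remaining job) gives 410 min, worse by 139.
Next-best assignment: Summit→Machine M7, Larkspur→Machine M6, Onyx→Machine M3, Granite→Machine M1 = 281 min.
No other one-to-one assignment undercuts 271 min.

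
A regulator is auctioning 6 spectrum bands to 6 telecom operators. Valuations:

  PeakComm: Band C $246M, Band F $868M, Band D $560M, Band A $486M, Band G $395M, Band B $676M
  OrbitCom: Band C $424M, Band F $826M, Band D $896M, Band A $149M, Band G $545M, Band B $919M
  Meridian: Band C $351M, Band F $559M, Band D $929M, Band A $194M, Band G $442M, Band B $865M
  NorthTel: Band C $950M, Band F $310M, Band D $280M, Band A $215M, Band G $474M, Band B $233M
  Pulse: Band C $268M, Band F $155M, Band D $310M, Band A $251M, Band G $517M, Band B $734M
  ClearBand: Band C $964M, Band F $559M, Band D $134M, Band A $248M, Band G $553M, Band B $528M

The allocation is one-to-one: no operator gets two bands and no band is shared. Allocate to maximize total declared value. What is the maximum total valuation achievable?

Maximum total: $4478M

Optimal: PeakComm→Band A ($486M), OrbitCom→Band F ($826M), Meridian→Band D ($929M), NorthTel→Band C ($950M), Pulse→Band B ($734M), ClearBand→Band G ($553M) — total 486+826+929+950+734+553 = $4478M.
Max-entry greedy (repeatedly take the single best remaining cell) gives $4412M, worse by 66.
Next-best assignment: PeakComm→Band F, OrbitCom→Band B, Meridian→Band D, NorthTel→Band C, Pulse→Band A, ClearBand→Band G = $4470M.
Every other assignment is strictly worse.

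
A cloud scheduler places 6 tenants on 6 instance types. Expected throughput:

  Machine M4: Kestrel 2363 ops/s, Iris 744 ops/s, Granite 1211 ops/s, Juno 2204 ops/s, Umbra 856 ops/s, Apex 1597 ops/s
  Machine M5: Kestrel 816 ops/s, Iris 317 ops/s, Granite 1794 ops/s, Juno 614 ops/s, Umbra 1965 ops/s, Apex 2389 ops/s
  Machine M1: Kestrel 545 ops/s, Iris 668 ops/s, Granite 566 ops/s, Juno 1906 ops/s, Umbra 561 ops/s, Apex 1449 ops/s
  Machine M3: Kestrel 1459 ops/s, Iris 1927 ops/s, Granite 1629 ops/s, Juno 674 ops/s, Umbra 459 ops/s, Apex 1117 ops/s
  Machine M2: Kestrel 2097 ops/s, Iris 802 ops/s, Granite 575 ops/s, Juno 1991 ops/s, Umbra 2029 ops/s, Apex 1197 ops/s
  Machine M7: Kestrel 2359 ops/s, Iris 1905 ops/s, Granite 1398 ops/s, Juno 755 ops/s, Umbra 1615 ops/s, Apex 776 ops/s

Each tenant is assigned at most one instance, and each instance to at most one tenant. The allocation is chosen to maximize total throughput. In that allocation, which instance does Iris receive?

Treat this as an assignment problem: match each tenant to one instance.
Optimal: Kestrel→Machine M4 (2363 ops/s), Iris→Machine M7 (1905 ops/s), Granite→Machine M3 (1629 ops/s), Juno→Machine M1 (1906 ops/s), Umbra→Machine M2 (2029 ops/s), Apex→Machine M5 (2389 ops/s) — total 2363+1905+1629+1906+2029+2389 = 12221 ops/s.
Max-entry greedy (repeatedly take the single best remaining cell) gives 12012 ops/s, worse by 209.
Iris's own top instance is Machine M3 (1927 ops/s), but forcing Iris→Machine M3 and reassigning the rest optimally gives only 12012 ops/s — worse by 209.

Iris receives Machine M7.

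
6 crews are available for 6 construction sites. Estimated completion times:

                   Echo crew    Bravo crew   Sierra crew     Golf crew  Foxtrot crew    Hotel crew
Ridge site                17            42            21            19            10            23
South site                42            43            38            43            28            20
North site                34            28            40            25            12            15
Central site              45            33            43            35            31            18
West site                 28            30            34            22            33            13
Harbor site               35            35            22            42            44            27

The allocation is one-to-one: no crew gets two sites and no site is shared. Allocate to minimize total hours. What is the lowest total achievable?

Optimal: Echo crew→Ridge site (17 hours), Bravo crew→Central site (33 hours), Sierra crew→Harbor site (22 hours), Golf crew→West site (22 hours), Foxtrot crew→North site (12 hours), Hotel crew→South site (20 hours) — total 17+33+22+22+12+20 = 126 hours.
Min-entry greedy (repeatedly take the single cheapest remaining cell) gives 145 hours, worse by 19.
No other one-to-one assignment undercuts 126 hours.

Min total: 126 hours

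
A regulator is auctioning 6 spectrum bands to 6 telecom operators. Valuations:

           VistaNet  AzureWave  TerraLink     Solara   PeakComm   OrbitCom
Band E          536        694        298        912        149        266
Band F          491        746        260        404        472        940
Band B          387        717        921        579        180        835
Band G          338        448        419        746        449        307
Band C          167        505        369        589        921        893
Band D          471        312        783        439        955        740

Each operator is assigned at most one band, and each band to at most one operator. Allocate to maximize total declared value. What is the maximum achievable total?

Optimal: VistaNet→Band E ($536M), AzureWave→Band F ($746M), TerraLink→Band B ($921M), Solara→Band G ($746M), PeakComm→Band D ($955M), OrbitCom→Band C ($893M) — total 536+746+921+746+955+893 = $4797M.
Column-greedy (each band in turn goes to its best remaining operator) gives $4198M, worse by 599.
Next-best assignment: VistaNet→Band G, AzureWave→Band F, TerraLink→Band B, Solara→Band E, PeakComm→Band D, OrbitCom→Band C = $4765M.

Maximum total: $4797M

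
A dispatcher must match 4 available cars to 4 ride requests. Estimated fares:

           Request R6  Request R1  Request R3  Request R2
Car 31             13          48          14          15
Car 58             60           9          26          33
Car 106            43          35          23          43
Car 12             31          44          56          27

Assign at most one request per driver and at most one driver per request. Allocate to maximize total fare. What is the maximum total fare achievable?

This is a one-to-one assignment (maximum-weight bipartite matching).
Optimal: Car 31→Request R1 ($48), Car 58→Request R6 ($60), Car 106→Request R2 ($43), Car 12→Request R3 ($56) — total 48+60+43+56 = $207.

Max total: $207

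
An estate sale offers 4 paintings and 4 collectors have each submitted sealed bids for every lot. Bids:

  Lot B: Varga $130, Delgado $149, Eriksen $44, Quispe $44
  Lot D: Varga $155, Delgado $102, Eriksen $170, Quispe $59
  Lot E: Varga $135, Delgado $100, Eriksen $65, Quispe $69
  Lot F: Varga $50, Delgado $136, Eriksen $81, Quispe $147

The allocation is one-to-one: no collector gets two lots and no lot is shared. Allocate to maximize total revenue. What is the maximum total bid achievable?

Optimal: Varga→Lot E ($135), Delgado→Lot B ($149), Eriksen→Lot D ($170), Quispe→Lot F ($147) — total 135+149+170+147 = $601.
Row-greedy (each collector in turn takes its best remaining lot) gives $454, worse by 147.
Next-best assignment: Varga→Lot B, Delgado→Lot E, Eriksen→Lot D, Quispe→Lot F = $547.

Max total: $601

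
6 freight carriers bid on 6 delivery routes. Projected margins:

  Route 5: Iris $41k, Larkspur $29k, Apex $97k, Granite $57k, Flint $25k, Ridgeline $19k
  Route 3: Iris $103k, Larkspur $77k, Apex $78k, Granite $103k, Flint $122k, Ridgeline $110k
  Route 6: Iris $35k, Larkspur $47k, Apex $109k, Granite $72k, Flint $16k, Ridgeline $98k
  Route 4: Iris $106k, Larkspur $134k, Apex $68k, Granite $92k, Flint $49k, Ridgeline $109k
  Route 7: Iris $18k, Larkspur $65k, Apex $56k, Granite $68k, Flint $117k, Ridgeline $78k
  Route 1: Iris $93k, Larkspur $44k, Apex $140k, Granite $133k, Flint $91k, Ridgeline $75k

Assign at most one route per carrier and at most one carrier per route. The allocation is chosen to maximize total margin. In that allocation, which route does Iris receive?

Optimal: Iris→Route 3 ($103k), Larkspur→Route 4 ($134k), Apex→Route 5 ($97k), Granite→Route 1 ($133k), Flint→Route 7 ($117k), Ridgeline→Route 6 ($98k) — total 103+134+97+133+117+98 = $682k.
Column-greedy (each route in turn goes to its best remaining carrier) gives $612k, worse by 70.
Next-best assignment: Iris→Route 3, Larkspur→Route 4, Apex→Route 1, Granite→Route 5, Flint→Route 7, Ridgeline→Route 6 = $649k.
Swapping Apex↔Granite (Apex→Route 1 $140k, Granite→Route 5 $57k) loses 33.
Checked against all permutations: $682k is optimal.
Iris's own top route is Route 4 ($106k), but forcing Iris→Route 4 and reassigning the rest optimally gives only $628k — worse by 54.

Iris receives Route 3.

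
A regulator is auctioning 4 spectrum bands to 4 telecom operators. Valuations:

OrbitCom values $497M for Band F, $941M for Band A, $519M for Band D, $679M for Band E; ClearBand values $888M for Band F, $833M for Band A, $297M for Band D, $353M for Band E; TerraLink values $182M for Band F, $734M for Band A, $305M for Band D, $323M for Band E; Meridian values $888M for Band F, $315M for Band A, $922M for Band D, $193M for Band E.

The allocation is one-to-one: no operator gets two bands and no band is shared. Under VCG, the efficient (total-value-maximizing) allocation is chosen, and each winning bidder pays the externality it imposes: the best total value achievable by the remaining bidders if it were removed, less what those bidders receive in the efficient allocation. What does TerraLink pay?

TerraLink pays $262M.

Efficient allocation: OrbitCom→Band E ($679M), ClearBand→Band F ($888M), TerraLink→Band A ($734M), Meridian→Band D ($922M); total welfare W = $3223M.
TerraLink receives Band A at value $734M, so the others get W − 734 = $2489M.
Without TerraLink: best allocation of the remaining 3 bidders over all 4 bands is OrbitCom→Band A ($941M), ClearBand→Band F ($888M), Meridian→Band D ($922M), total $2751M.
VCG payment = (others' best without TerraLink) − (others' welfare with TerraLink) = 2751 − 2489 = $262M.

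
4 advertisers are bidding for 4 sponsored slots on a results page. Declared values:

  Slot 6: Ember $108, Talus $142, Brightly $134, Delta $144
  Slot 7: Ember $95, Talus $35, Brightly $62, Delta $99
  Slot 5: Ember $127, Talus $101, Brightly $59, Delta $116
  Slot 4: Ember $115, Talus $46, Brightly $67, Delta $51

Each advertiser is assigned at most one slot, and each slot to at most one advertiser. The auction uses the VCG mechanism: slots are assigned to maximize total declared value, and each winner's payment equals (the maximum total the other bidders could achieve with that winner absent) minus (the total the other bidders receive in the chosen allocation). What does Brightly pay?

Efficient allocation: Ember→Slot 4 ($115), Talus→Slot 5 ($101), Brightly→Slot 6 ($134), Delta→Slot 7 ($99); total welfare W = $449.
Brightly receives Slot 6 at value $134, so the others get W − 134 = $315.
Without Brightly: best allocation of the remaining 3 bidders over all 4 slots is Ember→Slot 4 ($115), Talus→Slot 6 ($142), Delta→Slot 5 ($116), total $373.
VCG payment = (others' best without Brightly) − (others' welfare with Brightly) = 373 − 315 = $58.

Brightly pays $58.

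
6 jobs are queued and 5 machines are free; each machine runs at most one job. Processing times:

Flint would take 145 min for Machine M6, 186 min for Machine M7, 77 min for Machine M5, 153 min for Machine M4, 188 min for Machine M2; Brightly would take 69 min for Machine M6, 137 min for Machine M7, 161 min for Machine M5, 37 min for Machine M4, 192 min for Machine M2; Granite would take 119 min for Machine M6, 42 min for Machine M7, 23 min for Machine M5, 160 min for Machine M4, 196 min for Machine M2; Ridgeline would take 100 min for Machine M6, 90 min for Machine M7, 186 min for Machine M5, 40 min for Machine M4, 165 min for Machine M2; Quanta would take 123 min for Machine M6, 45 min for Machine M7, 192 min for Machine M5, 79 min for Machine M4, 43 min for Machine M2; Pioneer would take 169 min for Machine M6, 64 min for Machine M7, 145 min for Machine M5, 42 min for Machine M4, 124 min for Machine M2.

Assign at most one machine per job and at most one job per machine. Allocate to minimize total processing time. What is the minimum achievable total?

Min total: 239 min

Optimal: Brightly→Machine M6 (69 min), Pioneer→Machine M7 (64 min), Granite→Machine M5 (23 min), Ridgeline→Machine M4 (40 min), Quanta→Machine M2 (43 min) — total 69+64+23+40+43 = 239 min.
Row-greedy (each job in turn takes its cheapest remaining machine) gives 299 min, worse by 60.
Swapping Brightly↔Pioneer (Brightly→Machine M7 137 min, Pioneer→Machine M6 169 min) adds 173.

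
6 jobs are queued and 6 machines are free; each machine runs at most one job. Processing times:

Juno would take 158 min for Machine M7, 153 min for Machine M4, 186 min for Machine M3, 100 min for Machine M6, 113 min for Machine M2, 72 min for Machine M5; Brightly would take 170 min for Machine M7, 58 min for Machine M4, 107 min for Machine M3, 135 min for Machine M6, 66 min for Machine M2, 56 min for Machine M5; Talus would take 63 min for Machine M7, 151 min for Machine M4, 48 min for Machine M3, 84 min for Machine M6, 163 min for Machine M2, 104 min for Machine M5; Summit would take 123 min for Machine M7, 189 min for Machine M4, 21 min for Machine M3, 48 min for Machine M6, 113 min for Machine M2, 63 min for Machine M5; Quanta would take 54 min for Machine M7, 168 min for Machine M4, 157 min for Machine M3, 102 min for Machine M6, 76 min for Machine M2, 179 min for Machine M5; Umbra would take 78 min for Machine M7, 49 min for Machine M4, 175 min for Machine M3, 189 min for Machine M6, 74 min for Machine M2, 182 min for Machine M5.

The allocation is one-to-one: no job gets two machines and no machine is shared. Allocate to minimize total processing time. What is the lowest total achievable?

Min total: 337 min

This is the linear assignment problem.
Optimal: Juno→Machine M5 (72 min), Brightly→Machine M2 (66 min), Talus→Machine M3 (48 min), Summit→Machine M6 (48 min), Quanta→Machine M7 (54 min), Umbra→Machine M4 (49 min) — total 72+66+48+48+54+49 = 337 min.
Row-greedy (each job in turn takes its cheapest remaining machine) gives 354 min, worse by 17.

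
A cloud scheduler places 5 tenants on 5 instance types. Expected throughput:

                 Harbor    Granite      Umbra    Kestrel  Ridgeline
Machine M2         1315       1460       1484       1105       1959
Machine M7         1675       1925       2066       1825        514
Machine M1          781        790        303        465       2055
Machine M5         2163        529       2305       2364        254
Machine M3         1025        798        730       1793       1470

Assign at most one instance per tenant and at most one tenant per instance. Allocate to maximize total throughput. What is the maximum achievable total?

Max total: 9537 ops/s

This is a one-to-one assignment (maximum-weight bipartite matching).
Optimal: Harbor→Machine M5 (2163 ops/s), Granite→Machine M2 (1460 ops/s), Umbra→Machine M7 (2066 ops/s), Kestrel→Machine M3 (1793 ops/s), Ridgeline→Machine M1 (2055 ops/s) — total 2163+1460+2066+1793+2055 = 9537 ops/s.
Row-greedy (each tenant in turn takes its best remaining instance) gives 9420 ops/s, worse by 117.
Next-best assignment: Harbor→Machine M5, Granite→Machine M7, Umbra→Machine M2, Kestrel→Machine M3, Ridgeline→Machine M1 = 9420 ops/s.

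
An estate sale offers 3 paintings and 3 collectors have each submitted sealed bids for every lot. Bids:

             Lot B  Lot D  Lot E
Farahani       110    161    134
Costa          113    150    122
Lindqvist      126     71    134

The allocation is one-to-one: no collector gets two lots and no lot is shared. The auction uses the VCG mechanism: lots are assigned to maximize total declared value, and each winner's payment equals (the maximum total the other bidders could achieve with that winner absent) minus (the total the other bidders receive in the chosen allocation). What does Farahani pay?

Farahani pays $8.

Efficient allocation: Farahani→Lot E ($134), Costa→Lot D ($150), Lindqvist→Lot B ($126); total welfare W = $410.
Farahani receives Lot E at value $134, so the others get W − 134 = $276.
Without Farahani: best allocation of the remaining 2 bidders over all 3 lots is Costa→Lot D ($150), Lindqvist→Lot E ($134), total $284.
VCG payment = (others' best without Farahani) − (others' welfare with Farahani) = 284 − 276 = $8.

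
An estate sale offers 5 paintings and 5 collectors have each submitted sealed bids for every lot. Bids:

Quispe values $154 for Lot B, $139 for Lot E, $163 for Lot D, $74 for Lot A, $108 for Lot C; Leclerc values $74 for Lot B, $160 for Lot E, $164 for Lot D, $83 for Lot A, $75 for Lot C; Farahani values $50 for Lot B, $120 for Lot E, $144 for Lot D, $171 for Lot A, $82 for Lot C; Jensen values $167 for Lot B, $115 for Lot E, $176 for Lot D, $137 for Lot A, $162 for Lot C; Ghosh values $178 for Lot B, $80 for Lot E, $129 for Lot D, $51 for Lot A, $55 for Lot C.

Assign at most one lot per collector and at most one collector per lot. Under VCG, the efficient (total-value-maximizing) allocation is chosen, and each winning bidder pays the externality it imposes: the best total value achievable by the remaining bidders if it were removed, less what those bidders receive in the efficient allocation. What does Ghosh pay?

Efficient allocation: Quispe→Lot D ($163), Leclerc→Lot E ($160), Farahani→Lot A ($171), Jensen→Lot C ($162), Ghosh→Lot B ($178); total welfare W = $834.
Ghosh receives Lot B at value $178, so the others get W − 178 = $656.
Without Ghosh: best allocation of the remaining 4 bidders over all 5 lots is Quispe→Lot B ($154), Leclerc→Lot E ($160), Farahani→Lot A ($171), Jensen→Lot D ($176), total $661.
VCG payment = (others' best without Ghosh) − (others' welfare with Ghosh) = 661 − 656 = $5.

Ghosh pays $5.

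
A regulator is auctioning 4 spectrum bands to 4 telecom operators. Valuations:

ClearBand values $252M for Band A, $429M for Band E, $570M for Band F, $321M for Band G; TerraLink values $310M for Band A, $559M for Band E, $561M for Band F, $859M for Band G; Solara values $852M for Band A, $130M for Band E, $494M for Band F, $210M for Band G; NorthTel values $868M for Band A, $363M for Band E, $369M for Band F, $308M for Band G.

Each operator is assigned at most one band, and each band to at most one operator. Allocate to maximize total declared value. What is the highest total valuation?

Optimal: ClearBand→Band E ($429M), TerraLink→Band G ($859M), Solara→Band F ($494M), NorthTel→Band A ($868M) — total 429+859+494+868 = $2650M.
Row-greedy (each operator in turn takes its best remaining band) gives $2644M, worse by 6.
Swapping NorthTel↔ClearBand (NorthTel→Band E $363M, ClearBand→Band A $252M) loses 682.
No other one-to-one assignment exceeds $2650M.

Max total: $2650M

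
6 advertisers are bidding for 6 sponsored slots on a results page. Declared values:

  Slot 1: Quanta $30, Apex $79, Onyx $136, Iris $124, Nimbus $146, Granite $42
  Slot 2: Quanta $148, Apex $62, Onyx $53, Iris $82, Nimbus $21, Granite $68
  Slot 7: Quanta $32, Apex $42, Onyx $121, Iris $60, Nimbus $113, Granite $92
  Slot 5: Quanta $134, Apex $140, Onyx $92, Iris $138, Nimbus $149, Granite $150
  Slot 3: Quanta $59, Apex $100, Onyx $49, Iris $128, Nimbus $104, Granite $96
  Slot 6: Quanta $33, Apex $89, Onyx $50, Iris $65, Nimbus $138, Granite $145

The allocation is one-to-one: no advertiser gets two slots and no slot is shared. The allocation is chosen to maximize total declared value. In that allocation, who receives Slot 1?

Optimal: Quanta→Slot 2 ($148), Apex→Slot 5 ($140), Onyx→Slot 7 ($121), Iris→Slot 3 ($128), Nimbus→Slot 1 ($146), Granite→Slot 6 ($145) — total 148+140+121+128+146+145 = $828.
Column-greedy (each slot in turn goes to its best remaining advertiser) gives $782, worse by 46.
Next-best assignment: Quanta→Slot 2, Apex→Slot 5, Onyx→Slot 1, Iris→Slot 3, Nimbus→Slot 7, Granite→Slot 6 = $810.
No other one-to-one assignment exceeds $828.
Nimbus's own top slot is Slot 5 ($149), but forcing Nimbus→Slot 5 and reassigning the rest optimally gives only $787 — worse by 41.

Nimbus receives Slot 1.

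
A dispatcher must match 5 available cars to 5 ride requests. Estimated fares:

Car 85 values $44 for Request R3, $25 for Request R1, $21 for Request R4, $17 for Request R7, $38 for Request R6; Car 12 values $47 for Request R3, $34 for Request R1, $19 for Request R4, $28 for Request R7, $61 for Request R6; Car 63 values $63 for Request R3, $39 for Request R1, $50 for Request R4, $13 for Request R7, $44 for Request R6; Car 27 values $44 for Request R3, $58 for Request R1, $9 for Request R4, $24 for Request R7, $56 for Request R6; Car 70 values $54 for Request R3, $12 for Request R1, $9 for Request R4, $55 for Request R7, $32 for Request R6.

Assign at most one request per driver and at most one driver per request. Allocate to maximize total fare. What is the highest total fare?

Maximum total: $268

This is a one-to-one assignment (maximum-weight bipartite matching).
Optimal: Car 85→Request R3 ($44), Car 12→Request R6 ($61), Car 63→Request R4 ($50), Car 27→Request R1 ($58), Car 70→Request R7 ($55) — total 44+61+50+58+55 = $268.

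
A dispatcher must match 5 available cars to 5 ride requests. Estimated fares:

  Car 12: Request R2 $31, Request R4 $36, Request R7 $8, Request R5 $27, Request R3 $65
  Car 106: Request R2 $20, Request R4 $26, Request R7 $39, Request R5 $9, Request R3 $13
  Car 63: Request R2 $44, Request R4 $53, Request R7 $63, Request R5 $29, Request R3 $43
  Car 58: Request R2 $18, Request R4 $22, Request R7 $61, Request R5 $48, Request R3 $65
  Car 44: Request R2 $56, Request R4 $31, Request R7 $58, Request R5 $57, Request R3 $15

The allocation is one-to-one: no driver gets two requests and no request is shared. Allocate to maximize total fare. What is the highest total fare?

Max total: $261

This is the linear assignment problem.
Optimal: Car 12→Request R3 ($65), Car 106→Request R7 ($39), Car 63→Request R4 ($53), Car 58→Request R5 ($48), Car 44→Request R2 ($56) — total 65+39+53+48+56 = $261.
Next-best assignment: Car 12→Request R3, Car 106→Request R4, Car 63→Request R7, Car 58→Request R5, Car 44→Request R2 = $258.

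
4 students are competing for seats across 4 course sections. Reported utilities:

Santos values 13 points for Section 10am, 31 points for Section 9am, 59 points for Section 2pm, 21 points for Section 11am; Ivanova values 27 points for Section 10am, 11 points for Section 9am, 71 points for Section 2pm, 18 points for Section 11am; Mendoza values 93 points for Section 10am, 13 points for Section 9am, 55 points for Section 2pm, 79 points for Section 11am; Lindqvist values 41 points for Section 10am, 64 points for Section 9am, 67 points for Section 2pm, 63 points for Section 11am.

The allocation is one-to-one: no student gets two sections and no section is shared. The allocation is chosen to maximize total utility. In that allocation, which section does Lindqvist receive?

Optimal: Santos→Section 9am (31 points), Ivanova→Section 2pm (71 points), Mendoza→Section 10am (93 points), Lindqvist→Section 11am (63 points) — total 31+71+93+63 = 258 points.
Row-greedy (each student in turn takes its best remaining section) gives 229 points, worse by 29.
No other one-to-one assignment exceeds 258 points.
Lindqvist's own top section is Section 2pm (67 points), but forcing Lindqvist→Section 2pm and reassigning the rest optimally gives only 209 points — worse by 49.

Lindqvist receives Section 11am.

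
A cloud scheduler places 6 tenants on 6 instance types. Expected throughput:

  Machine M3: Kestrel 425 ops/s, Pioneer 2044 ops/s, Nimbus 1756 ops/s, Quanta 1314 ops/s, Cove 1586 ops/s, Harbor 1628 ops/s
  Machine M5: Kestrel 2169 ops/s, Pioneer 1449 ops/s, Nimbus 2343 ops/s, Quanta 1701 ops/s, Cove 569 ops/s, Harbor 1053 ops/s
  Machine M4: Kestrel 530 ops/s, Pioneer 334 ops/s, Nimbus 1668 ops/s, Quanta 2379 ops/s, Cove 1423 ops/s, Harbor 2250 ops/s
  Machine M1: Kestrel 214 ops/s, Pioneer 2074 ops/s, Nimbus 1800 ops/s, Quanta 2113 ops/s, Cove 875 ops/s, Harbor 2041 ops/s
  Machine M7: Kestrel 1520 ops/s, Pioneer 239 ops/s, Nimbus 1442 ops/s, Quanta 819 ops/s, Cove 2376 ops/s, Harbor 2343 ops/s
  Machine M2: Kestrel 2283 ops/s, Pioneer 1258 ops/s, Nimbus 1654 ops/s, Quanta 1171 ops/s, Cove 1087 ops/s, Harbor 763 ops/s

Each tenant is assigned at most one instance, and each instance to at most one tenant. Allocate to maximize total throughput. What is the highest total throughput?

Treat this as an assignment problem: match each tenant to one instance.
Optimal: Kestrel→Machine M2 (2283 ops/s), Pioneer→Machine M3 (2044 ops/s), Nimbus→Machine M5 (2343 ops/s), Quanta→Machine M4 (2379 ops/s), Cove→Machine M7 (2376 ops/s), Harbor→Machine M1 (2041 ops/s) — total 2283+2044+2343+2379+2376+2041 = 13466 ops/s.
Max-entry greedy (repeatedly take the single best remaining cell) gives 13083 ops/s, worse by 383.
Swapping Kestrel↔Quanta (Kestrel→Machine M4 530 ops/s, Quanta→Machine M2 1171 ops/s) loses 2961.

Max total: 13466 ops/s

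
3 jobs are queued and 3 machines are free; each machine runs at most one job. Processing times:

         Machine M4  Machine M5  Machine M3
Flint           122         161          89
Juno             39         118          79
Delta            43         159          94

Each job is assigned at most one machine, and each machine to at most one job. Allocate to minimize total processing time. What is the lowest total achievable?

Min total: 250 min

Treat this as an assignment problem: match each job to one machine.
Optimal: Flint→Machine M3 (89 min), Juno→Machine M5 (118 min), Delta→Machine M4 (43 min) — total 89+118+43 = 250 min.
Row-greedy (each job in turn takes its cheapest remaining machine) gives 287 min, worse by 37.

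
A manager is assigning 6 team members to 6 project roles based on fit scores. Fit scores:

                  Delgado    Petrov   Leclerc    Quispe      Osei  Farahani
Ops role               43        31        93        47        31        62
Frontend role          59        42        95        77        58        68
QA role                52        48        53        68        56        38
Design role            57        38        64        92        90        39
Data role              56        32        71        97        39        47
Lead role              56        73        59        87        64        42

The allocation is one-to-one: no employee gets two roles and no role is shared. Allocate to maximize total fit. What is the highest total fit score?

Maximum total: 473 pts

Optimal: Delgado→QA role (52 pts), Petrov→Lead role (73 pts), Leclerc→Ops role (93 pts), Quispe→Data role (97 pts), Osei→Design role (90 pts), Farahani→Frontend role (68 pts) — total 52+73+93+97+90+68 = 473 pts.
Row-greedy (each employee in turn takes its best remaining role) gives 450 pts, worse by 23.
Next-best assignment: Delgado→QA role, Petrov→Lead role, Leclerc→Frontend role, Quispe→Data role, Osei→Design role, Farahani→Ops role = 469 pts.
Checked against all permutations: 473 pts is optimal.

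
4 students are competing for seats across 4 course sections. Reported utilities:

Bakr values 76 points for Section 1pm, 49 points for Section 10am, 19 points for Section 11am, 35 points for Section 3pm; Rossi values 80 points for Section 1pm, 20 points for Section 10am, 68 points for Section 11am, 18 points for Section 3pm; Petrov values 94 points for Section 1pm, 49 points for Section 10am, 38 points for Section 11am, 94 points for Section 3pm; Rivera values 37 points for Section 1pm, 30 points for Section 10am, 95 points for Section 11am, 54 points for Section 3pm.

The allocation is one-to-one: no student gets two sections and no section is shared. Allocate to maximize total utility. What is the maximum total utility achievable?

This is a one-to-one assignment (maximum-weight bipartite matching).
Optimal: Bakr→Section 10am (49 points), Rossi→Section 1pm (80 points), Petrov→Section 3pm (94 points), Rivera→Section 11am (95 points) — total 49+80+94+95 = 318 points.
Max-entry greedy (repeatedly take the single best remaining cell) gives 256 points, worse by 62.
No other one-to-one assignment exceeds 318 points.

Max total: 318 points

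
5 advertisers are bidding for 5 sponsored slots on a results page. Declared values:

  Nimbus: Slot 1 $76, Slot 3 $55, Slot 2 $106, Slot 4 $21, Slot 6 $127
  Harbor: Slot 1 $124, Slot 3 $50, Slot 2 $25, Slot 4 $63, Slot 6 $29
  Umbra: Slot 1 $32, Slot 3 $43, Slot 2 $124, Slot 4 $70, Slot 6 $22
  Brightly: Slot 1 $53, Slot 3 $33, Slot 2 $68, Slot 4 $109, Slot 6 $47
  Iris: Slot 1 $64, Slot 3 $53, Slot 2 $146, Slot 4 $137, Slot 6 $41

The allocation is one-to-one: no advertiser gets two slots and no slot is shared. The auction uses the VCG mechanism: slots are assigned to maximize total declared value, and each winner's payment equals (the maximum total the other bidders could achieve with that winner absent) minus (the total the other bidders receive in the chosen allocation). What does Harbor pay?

Efficient allocation: Nimbus→Slot 6 ($127), Harbor→Slot 1 ($124), Umbra→Slot 3 ($43), Brightly→Slot 4 ($109), Iris→Slot 2 ($146); total welfare W = $549.
Harbor receives Slot 1 at value $124, so the others get W − 124 = $425.
Without Harbor: best allocation of the remaining 4 bidders over all 5 slots is Nimbus→Slot 6 ($127), Umbra→Slot 2 ($124), Brightly→Slot 1 ($53), Iris→Slot 4 ($137), total $441.
VCG payment = (others' best without Harbor) − (others' welfare with Harbor) = 441 − 425 = $16.

Harbor pays $16.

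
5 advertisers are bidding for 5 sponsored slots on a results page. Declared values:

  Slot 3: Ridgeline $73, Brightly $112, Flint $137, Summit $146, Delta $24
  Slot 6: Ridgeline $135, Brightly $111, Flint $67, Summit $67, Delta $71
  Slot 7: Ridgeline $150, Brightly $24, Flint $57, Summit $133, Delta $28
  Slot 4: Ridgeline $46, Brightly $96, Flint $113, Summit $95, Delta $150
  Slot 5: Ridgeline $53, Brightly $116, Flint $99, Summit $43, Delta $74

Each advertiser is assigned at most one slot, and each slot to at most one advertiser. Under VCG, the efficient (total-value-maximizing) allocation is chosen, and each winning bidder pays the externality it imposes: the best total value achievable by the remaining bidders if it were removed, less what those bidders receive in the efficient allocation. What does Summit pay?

Summit pays $15.

Efficient allocation: Ridgeline→Slot 6 ($135), Brightly→Slot 5 ($116), Flint→Slot 3 ($137), Summit→Slot 7 ($133), Delta→Slot 4 ($150); total welfare W = $671.
Summit receives Slot 7 at value $133, so the others get W − 133 = $538.
Without Summit: best allocation of the remaining 4 bidders over all 5 slots is Ridgeline→Slot 7 ($150), Brightly→Slot 5 ($116), Flint→Slot 3 ($137), Delta→Slot 4 ($150), total $553.
VCG payment = (others' best without Summit) − (others' welfare with Summit) = 553 − 538 = $15.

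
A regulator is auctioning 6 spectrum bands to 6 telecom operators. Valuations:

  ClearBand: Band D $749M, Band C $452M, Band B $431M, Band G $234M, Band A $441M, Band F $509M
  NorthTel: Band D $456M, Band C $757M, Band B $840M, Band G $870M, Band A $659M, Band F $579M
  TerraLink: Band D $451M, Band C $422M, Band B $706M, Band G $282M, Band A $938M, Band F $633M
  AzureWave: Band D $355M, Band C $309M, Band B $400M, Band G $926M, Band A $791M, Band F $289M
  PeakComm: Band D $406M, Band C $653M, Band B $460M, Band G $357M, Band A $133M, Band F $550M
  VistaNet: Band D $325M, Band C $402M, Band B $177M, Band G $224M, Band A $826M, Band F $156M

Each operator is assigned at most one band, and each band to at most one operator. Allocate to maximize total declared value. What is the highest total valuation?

Optimal: ClearBand→Band D ($749M), NorthTel→Band B ($840M), TerraLink→Band F ($633M), AzureWave→Band G ($926M), PeakComm→Band C ($653M), VistaNet→Band A ($826M) — total 749+840+633+926+653+826 = $4627M.
Max-entry greedy (repeatedly take the single best remaining cell) gives $4262M, worse by 365.
Every other assignment is strictly worse.

Maximum total: $4627M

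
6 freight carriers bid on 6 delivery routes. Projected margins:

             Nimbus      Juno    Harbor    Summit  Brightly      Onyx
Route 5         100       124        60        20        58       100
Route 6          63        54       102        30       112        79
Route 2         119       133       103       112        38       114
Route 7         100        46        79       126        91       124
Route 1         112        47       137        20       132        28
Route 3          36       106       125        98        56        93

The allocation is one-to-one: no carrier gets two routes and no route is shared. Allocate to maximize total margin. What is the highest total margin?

This is a one-to-one assignment (maximum-weight bipartite matching).
Optimal: Nimbus→Route 2 ($119k), Juno→Route 5 ($124k), Harbor→Route 1 ($137k), Summit→Route 3 ($98k), Brightly→Route 6 ($112k), Onyx→Route 7 ($124k) — total 119+124+137+98+112+124 = $714k.
Column-greedy (each route in turn goes to its best remaining carrier) gives $711k, worse by 3.
Next-best assignment: Nimbus→Route 1, Juno→Route 5, Harbor→Route 3, Summit→Route 7, Brightly→Route 6, Onyx→Route 2 = $713k.
No other one-to-one assignment exceeds $714k.

Maximum total: $714k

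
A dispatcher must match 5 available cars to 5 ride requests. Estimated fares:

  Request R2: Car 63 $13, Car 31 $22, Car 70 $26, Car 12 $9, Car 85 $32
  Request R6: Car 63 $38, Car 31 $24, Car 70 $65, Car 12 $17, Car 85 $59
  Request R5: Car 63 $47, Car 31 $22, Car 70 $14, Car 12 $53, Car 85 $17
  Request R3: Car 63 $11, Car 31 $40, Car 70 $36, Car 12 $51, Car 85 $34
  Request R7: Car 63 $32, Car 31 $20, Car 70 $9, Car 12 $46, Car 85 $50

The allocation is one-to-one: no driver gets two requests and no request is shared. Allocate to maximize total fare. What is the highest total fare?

Optimal: Car 63→Request R5 ($47), Car 31→Request R2 ($22), Car 70→Request R6 ($65), Car 12→Request R3 ($51), Car 85→Request R7 ($50) — total 47+22+65+51+50 = $235.
Column-greedy (each request in turn goes to its best remaining driver) gives $222, worse by 13.
Swapping Car 63↔Car 12 (Car 63→Request R3 $11, Car 12→Request R5 $53) loses 34.

Max total: $235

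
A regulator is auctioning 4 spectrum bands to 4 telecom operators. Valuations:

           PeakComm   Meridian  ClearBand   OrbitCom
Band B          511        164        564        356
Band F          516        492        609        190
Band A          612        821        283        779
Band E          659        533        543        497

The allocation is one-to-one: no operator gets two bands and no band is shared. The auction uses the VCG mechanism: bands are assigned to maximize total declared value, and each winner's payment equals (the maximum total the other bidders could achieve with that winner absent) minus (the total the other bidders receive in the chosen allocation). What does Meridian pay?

Efficient allocation: PeakComm→Band E ($659M), Meridian→Band F ($492M), ClearBand→Band B ($564M), OrbitCom→Band A ($779M); total welfare W = $2494M.
Meridian receives Band F at value $492M, so the others get W − 492 = $2002M.
Without Meridian: best allocation of the remaining 3 bidders over all 4 bands is PeakComm→Band E ($659M), ClearBand→Band F ($609M), OrbitCom→Band A ($779M), total $2047M.
VCG payment = (others' best without Meridian) − (others' welfare with Meridian) = 2047 − 2002 = $45M.

Meridian pays $45M.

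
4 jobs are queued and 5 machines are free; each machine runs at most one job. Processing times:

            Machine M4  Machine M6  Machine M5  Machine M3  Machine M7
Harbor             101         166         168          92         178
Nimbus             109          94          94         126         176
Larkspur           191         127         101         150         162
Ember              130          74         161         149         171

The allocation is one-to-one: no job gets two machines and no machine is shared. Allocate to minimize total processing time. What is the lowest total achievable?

Minimum total: 376 min

Treat this as an assignment problem: match each job to one machine.
Optimal: Harbor→Machine M3 (92 min), Nimbus→Machine M4 (109 min), Larkspur→Machine M5 (101 min), Ember→Machine M6 (74 min) — total 92+109+101+74 = 376 min.
Min-entry greedy (repeatedly take the single cheapest remaining cell) gives 422 min, worse by 46.
Every other assignment is strictly worse.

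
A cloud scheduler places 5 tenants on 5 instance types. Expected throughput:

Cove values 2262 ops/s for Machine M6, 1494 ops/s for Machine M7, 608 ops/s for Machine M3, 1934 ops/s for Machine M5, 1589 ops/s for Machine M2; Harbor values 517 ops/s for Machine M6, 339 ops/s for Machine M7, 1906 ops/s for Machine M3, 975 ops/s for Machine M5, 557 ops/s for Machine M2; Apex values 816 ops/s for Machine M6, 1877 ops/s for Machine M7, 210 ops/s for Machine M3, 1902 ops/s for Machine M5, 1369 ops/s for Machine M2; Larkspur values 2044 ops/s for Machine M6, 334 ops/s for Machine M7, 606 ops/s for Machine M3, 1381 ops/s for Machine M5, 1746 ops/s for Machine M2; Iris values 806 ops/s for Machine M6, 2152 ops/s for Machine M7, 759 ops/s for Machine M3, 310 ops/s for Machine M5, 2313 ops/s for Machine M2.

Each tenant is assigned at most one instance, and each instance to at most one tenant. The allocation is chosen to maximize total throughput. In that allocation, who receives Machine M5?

Cove receives Machine M5.

This is a one-to-one assignment (maximum-weight bipartite matching).
Optimal: Cove→Machine M5 (1934 ops/s), Harbor→Machine M3 (1906 ops/s), Apex→Machine M7 (1877 ops/s), Larkspur→Machine M6 (2044 ops/s), Iris→Machine M2 (2313 ops/s) — total 1934+1906+1877+2044+2313 = 10074 ops/s.
No other one-to-one assignment exceeds 10074 ops/s.
Cove's own top instance is Machine M6 (2262 ops/s), but forcing Cove→Machine M6 and reassigning the rest optimally gives only 9968 ops/s — worse by 106.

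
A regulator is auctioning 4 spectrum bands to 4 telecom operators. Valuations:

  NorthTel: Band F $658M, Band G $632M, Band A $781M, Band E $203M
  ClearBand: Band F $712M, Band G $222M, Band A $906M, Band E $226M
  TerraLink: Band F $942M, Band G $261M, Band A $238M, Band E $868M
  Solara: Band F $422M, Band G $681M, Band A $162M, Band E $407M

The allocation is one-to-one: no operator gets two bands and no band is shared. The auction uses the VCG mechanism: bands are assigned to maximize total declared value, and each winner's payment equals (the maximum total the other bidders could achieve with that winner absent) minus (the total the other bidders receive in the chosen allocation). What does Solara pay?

Solara pays $48M.

Efficient allocation: NorthTel→Band F ($658M), ClearBand→Band A ($906M), TerraLink→Band E ($868M), Solara→Band G ($681M); total welfare W = $3113M.
Solara receives Band G at value $681M, so the others get W − 681 = $2432M.
Without Solara: best allocation of the remaining 3 bidders over all 4 bands is NorthTel→Band G ($632M), ClearBand→Band A ($906M), TerraLink→Band F ($942M), total $2480M.
VCG payment = (others' best without Solara) − (others' welfare with Solara) = 2480 − 2432 = $48M.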